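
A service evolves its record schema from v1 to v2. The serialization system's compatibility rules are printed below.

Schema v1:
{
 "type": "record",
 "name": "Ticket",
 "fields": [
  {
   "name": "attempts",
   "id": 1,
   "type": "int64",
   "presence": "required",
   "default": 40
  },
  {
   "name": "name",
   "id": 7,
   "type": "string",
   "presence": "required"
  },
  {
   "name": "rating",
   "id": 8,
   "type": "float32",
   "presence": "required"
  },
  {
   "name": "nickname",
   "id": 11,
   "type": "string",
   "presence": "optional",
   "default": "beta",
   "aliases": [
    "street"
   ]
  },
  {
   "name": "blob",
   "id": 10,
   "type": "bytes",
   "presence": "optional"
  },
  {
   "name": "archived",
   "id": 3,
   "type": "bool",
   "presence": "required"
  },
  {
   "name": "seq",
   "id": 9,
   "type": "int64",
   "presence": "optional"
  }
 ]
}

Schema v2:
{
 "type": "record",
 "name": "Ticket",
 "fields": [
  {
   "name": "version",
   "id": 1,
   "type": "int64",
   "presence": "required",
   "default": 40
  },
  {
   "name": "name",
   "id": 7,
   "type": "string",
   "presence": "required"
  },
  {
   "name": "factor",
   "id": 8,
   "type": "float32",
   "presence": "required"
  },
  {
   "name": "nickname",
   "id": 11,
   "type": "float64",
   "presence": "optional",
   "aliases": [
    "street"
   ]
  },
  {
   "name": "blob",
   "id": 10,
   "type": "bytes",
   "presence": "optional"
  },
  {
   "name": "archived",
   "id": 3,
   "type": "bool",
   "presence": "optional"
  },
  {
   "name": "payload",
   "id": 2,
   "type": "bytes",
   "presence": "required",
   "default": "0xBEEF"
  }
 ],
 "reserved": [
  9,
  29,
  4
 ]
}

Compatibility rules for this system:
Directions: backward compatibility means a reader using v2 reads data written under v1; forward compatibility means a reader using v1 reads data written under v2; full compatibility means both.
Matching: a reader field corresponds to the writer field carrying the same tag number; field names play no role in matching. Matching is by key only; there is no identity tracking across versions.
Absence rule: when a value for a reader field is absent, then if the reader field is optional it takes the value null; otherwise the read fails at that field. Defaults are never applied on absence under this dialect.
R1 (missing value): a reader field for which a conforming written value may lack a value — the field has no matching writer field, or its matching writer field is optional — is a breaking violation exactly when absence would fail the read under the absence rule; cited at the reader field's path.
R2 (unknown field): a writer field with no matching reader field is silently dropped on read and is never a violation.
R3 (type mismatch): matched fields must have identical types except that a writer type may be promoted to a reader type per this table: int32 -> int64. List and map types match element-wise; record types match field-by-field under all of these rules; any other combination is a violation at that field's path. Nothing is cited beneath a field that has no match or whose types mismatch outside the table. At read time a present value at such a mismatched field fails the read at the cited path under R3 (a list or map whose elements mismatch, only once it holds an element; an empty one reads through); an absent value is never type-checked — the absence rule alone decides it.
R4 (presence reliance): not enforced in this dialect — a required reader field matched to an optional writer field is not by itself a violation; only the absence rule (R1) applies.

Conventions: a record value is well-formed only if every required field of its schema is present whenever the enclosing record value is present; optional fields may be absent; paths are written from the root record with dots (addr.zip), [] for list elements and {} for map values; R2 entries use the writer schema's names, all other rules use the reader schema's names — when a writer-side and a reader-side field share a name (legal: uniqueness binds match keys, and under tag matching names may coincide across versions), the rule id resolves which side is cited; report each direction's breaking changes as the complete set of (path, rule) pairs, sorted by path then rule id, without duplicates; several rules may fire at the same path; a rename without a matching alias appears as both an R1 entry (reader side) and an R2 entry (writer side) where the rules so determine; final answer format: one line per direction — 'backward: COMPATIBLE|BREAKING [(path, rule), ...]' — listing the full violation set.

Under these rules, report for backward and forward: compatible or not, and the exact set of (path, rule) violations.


in Ticket below, arrows point writer -> reader
backward on Ticket — v2 reading data written by v1:
  version: int64 -> int64, writer required; from attempts
  name: string -> string, writer required; from name
  factor: float32 -> float32, writer required; from rating
  nickname: string -> float64, writer optional; from nickname
  blob: bytes -> bytes, writer optional; from blob
  archived: bool -> bool, writer required; from archived
  no writer field matches reader payload
  leftover writer field: seq
  R3 fires at nickname
  R1 fires at payload
  => backward: BREAKING (2)
forward on Ticket — v1 reading data written by v2:
  attempts: int64 -> int64, writer required; from version
  name: string -> string, writer required; from name
  rating: float32 -> float32, writer required; from factor
  nickname: float64 -> string, writer optional; from nickname
  blob: bytes -> bytes, writer optional; from blob
  archived: bool -> bool, writer optional; from archived
  no writer field matches reader seq
  leftover writer field: payload
  R1 fires at archived
  R3 fires at nickname
  => forward: BREAKING (2)

backward: BREAKING [(nickname, R3), (payload, R1)]; forward: BREAKING [(archived, R1), (nickname, R3)]


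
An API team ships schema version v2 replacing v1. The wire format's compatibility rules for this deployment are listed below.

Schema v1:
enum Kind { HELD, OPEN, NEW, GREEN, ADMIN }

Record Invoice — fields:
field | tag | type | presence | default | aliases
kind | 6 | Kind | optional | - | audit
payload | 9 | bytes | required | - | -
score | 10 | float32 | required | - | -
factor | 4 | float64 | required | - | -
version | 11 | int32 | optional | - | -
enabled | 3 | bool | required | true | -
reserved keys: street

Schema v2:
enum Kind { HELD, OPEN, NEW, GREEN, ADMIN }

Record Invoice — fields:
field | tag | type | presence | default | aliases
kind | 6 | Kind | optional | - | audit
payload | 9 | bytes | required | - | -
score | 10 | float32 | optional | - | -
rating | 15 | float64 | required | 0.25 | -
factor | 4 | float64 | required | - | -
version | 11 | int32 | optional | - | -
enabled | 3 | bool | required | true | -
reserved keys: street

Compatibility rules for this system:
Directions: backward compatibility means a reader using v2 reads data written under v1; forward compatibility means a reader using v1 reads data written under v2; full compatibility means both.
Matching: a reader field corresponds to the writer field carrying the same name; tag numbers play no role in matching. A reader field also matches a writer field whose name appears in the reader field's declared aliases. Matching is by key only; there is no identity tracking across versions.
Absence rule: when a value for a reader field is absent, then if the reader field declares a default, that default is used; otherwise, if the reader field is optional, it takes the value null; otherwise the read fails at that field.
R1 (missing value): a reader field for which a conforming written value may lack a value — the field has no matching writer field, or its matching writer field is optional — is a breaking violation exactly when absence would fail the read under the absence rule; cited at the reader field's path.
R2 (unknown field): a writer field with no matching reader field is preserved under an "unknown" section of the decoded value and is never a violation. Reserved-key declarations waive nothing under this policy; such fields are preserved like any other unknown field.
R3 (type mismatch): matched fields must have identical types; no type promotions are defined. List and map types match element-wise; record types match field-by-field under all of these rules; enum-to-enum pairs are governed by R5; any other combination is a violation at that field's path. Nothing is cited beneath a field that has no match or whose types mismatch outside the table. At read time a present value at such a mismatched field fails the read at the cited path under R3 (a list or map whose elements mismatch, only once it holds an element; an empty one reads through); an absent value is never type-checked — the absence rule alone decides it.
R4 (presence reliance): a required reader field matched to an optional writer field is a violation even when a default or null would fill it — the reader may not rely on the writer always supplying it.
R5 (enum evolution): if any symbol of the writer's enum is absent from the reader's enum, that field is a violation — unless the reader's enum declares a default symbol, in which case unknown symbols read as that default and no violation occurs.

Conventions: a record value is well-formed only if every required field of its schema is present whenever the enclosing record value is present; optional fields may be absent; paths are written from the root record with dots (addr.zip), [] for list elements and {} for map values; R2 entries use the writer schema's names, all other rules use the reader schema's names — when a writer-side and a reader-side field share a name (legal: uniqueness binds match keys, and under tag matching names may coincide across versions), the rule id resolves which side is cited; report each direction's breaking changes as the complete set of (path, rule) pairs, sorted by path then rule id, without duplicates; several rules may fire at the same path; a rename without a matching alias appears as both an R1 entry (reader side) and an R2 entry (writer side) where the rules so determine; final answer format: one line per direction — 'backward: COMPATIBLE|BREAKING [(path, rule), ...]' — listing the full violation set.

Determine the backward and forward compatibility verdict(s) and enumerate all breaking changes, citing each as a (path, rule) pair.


in Invoice below, arrows point writer -> reader
backward analysis of Invoice with v2 as reader and v1 as writer:
  Kind -> Kind, writer optional: kind aligns to kind
  bytes -> bytes, writer required: payload aligns to payload
  float32 -> float32, writer required: score aligns to score
  rating has no writer counterpart
  float64 -> float64, writer required: factor aligns to factor
  int32 -> int32, writer optional: version aligns to version
  bool -> bool, writer required: enabled aligns to enabled
  => no violations; backward on Invoice: COMPATIBLE
forward analysis of Invoice with v1 as reader and v2 as writer:
  Kind -> Kind, writer optional: kind aligns to kind
  bytes -> bytes, writer required: payload aligns to payload
  float32 -> float32, writer optional: score aligns to score
  float64 -> float64, writer required: factor aligns to factor
  int32 -> int32, writer optional: version aligns to version
  bool -> bool, writer required: enabled aligns to enabled
  rating (writer side), unknown to reader
  R1 fires at score
  R4 fires at score
  => forward verdict for Invoice: BREAKING, 2 violation(s)

backward: COMPATIBLE []; forward: BREAKING [(score, R1), (score, R4)]


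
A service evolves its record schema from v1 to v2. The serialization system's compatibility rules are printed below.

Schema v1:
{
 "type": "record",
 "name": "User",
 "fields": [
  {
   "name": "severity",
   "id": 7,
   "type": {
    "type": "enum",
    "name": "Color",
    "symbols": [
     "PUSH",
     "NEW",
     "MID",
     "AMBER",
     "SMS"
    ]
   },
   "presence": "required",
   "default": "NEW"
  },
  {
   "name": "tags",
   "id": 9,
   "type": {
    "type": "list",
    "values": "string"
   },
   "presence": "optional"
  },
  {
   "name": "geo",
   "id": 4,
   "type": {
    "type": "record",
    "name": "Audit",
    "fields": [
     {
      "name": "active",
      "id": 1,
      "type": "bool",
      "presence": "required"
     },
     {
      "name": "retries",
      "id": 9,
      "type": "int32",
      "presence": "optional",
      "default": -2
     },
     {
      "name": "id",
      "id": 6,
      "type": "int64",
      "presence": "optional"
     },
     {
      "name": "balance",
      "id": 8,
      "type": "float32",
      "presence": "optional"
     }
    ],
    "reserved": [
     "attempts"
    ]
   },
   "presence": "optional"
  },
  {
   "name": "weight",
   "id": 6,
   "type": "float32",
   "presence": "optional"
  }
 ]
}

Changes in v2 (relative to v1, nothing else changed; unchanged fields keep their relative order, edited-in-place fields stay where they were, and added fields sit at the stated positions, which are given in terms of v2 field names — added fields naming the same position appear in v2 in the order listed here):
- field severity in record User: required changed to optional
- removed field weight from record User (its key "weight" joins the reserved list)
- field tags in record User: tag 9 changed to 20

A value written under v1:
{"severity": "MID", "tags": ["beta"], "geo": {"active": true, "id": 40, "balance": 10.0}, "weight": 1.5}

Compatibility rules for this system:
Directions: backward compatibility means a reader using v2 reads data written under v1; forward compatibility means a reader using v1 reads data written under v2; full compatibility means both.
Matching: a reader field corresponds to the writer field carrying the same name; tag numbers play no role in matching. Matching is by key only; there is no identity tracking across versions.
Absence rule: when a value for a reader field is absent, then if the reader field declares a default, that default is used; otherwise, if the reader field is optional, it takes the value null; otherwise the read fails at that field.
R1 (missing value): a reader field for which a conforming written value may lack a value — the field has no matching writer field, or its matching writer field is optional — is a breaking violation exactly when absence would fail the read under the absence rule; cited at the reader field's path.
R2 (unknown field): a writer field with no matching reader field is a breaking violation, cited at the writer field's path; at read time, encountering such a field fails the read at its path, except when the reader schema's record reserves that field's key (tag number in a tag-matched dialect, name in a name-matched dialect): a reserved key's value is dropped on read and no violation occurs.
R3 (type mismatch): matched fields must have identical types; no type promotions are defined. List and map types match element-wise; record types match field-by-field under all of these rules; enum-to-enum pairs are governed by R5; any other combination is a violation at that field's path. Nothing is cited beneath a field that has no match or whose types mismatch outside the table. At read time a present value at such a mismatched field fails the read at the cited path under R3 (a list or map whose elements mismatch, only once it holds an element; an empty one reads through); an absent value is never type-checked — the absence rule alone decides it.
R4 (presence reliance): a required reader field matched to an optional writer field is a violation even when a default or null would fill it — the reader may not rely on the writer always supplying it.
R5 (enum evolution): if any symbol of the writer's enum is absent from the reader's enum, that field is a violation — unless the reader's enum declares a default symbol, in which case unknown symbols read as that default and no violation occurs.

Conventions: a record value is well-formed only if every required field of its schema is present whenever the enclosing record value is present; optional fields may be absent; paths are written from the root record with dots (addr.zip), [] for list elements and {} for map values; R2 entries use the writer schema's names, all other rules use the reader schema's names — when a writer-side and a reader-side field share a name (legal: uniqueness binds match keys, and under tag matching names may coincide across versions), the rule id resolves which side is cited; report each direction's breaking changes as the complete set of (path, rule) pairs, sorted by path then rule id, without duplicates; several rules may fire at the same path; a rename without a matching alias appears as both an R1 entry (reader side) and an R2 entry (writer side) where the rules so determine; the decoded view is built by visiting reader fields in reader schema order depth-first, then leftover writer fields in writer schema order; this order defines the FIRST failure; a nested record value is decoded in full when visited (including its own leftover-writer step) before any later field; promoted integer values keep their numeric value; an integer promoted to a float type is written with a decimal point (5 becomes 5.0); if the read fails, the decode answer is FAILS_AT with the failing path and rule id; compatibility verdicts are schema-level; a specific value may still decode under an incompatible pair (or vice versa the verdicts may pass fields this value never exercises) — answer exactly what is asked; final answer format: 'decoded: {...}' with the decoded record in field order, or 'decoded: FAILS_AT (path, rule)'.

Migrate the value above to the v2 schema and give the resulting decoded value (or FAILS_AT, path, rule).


decoded: {"severity": "MID", "tags": ["beta"], "geo": {"active": true, "retries": -2, "id": 40, "balance": 10.0}}

in User below, arrows point writer -> reader
migrating the User value to v2:
  severity := "MID"
  tags := ["beta"]
  geo.active := true
  geo.retries := -2 (absent -> default)
  geo.id := 40
  geo.balance := 10.0
  writer weight: reserved -> dropped
  => decoded: {"severity": "MID", "tags": ["beta"], "geo": {"active": true, "retries": -2, "id": 40, "balance": 10.0}}
diffs on User not affecting the asked answer:
  field severity in record User: required changed to optional -> changes User's schema-level verdicts only — the decode of this value is the same
  field tags in record User: tag 9 changed to 20 -> triggers nothing under the printed rules; the User answer is the same either way


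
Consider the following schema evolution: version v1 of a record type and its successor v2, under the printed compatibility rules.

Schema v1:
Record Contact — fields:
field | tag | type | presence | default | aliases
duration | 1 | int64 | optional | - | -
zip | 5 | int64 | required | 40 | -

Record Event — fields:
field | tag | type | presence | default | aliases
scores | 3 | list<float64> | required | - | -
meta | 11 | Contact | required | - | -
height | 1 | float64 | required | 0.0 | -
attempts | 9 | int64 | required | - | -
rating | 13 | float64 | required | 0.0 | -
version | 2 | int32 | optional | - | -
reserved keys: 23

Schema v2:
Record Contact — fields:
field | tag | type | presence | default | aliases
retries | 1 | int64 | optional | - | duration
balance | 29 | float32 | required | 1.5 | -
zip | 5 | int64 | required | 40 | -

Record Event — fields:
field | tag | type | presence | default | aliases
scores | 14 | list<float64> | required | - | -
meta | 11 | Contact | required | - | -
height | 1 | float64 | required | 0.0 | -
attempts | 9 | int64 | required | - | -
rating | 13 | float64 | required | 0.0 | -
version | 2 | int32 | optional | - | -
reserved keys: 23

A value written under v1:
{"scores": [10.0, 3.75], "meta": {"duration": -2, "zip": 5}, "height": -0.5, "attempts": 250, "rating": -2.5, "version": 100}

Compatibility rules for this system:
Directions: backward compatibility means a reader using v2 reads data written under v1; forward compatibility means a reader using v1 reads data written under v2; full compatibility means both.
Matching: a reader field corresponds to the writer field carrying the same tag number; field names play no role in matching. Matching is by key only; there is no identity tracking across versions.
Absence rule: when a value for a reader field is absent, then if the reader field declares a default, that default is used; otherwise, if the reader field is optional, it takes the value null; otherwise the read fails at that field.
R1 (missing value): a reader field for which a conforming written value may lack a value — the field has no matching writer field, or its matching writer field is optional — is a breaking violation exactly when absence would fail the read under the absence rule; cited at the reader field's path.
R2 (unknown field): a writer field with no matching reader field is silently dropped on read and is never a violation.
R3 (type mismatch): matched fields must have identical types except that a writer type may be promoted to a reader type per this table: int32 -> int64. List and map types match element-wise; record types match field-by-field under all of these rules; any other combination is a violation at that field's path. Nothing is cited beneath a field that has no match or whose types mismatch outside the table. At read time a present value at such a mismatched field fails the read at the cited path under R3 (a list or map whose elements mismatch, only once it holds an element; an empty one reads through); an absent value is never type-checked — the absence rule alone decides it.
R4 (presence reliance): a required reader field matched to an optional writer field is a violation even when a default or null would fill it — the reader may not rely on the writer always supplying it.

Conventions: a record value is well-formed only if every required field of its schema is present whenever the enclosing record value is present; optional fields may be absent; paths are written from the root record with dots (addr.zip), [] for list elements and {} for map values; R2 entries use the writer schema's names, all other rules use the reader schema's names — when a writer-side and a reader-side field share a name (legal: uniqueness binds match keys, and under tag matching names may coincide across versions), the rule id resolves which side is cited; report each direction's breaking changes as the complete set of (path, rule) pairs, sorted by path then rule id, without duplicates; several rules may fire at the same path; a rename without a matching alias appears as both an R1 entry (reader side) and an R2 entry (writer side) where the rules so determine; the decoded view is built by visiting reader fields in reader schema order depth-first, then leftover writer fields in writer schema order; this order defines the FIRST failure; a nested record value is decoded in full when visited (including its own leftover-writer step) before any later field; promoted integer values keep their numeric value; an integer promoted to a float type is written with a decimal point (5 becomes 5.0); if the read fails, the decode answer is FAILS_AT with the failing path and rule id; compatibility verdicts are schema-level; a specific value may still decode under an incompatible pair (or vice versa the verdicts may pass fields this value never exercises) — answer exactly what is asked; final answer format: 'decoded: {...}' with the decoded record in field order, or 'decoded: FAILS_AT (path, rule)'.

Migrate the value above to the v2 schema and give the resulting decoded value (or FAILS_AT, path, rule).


decoded: FAILS_AT (scores, R1)

the writer's type comes first in each Event pair
decode (reader v2):
  read fails at scores under R1 (no fill)
  => FAILS_AT (scores, R1)
the rest of the Event diff is inert for this question:
  added field balance to record Contact: required float32, tag 29, default 1.5 (in v2 it sits immediately before zip) -> no rule fires on it and the decoded Event view is identical with or without it
  renamed field duration to retries in record Contact (alias duration declared on the renamed field) -> no rule fires on it and the decoded Event view is identical with or without it


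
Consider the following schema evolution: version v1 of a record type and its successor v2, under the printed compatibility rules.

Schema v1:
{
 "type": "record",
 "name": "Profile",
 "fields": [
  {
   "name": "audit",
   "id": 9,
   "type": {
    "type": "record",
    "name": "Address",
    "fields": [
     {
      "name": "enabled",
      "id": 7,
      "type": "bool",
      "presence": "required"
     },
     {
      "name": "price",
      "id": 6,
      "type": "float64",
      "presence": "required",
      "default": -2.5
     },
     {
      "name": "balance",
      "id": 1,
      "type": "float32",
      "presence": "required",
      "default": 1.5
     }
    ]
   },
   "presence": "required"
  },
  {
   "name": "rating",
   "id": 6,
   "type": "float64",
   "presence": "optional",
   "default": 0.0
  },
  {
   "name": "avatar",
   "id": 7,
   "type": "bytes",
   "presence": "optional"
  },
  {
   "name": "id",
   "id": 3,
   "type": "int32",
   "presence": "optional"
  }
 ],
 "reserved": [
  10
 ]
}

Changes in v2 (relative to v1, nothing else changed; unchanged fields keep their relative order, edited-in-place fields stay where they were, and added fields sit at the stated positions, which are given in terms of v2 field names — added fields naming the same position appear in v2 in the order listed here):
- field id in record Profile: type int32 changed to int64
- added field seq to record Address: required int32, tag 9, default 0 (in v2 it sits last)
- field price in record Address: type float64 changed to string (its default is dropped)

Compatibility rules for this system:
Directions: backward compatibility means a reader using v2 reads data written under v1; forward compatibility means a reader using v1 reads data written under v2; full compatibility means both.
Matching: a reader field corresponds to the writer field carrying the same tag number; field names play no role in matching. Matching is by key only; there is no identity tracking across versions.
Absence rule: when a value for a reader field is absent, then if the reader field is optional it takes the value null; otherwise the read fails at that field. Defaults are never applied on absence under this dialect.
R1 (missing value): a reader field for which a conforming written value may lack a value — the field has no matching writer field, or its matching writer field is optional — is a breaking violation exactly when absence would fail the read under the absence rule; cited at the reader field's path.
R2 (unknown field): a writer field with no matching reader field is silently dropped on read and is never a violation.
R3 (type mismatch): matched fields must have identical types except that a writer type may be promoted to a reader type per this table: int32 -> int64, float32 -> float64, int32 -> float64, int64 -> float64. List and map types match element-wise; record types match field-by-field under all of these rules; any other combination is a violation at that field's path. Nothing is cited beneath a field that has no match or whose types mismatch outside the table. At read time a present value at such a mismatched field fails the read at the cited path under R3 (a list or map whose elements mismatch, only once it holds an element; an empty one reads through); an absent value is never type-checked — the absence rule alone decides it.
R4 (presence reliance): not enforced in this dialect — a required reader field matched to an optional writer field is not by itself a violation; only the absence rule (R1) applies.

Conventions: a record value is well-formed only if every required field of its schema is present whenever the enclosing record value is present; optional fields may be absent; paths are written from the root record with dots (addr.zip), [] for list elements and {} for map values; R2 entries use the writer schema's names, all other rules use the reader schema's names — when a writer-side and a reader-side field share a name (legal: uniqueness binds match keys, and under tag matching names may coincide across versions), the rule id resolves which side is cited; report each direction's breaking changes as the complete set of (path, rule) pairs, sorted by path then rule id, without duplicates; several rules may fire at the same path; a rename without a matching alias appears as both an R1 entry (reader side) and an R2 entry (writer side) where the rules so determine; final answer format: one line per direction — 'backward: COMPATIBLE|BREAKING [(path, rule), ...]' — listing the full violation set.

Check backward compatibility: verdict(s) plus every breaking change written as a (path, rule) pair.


backward: BREAKING [(audit.price, R3), (audit.seq, R1)]

arrows below run writer -> reader for Profile
backward pass over Profile, reader schema v2, writer schema v1:
  audit: Address -> Address, writer required; from audit
  rating: float64 -> float64, writer optional; from rating
  avatar: bytes -> bytes, writer optional; from avatar
  id: int32 -> int64, writer optional; from id
  audit.enabled: bool -> bool, writer required; from audit.enabled
  audit.price: float64 -> string, writer required; from audit.price
  audit.balance: float32 -> float32, writer required; from audit.balance
  audit.seq: no writer-side match
  violation R3 at audit.price
  violation R1 at audit.seq
  => backward verdict for Profile: BREAKING, 2 violation(s)
the rest of the Profile diff is inert for this question:
  field id in record Profile: type int32 changed to int64 -> fires only in the forward direction of Profile, which is not asked here


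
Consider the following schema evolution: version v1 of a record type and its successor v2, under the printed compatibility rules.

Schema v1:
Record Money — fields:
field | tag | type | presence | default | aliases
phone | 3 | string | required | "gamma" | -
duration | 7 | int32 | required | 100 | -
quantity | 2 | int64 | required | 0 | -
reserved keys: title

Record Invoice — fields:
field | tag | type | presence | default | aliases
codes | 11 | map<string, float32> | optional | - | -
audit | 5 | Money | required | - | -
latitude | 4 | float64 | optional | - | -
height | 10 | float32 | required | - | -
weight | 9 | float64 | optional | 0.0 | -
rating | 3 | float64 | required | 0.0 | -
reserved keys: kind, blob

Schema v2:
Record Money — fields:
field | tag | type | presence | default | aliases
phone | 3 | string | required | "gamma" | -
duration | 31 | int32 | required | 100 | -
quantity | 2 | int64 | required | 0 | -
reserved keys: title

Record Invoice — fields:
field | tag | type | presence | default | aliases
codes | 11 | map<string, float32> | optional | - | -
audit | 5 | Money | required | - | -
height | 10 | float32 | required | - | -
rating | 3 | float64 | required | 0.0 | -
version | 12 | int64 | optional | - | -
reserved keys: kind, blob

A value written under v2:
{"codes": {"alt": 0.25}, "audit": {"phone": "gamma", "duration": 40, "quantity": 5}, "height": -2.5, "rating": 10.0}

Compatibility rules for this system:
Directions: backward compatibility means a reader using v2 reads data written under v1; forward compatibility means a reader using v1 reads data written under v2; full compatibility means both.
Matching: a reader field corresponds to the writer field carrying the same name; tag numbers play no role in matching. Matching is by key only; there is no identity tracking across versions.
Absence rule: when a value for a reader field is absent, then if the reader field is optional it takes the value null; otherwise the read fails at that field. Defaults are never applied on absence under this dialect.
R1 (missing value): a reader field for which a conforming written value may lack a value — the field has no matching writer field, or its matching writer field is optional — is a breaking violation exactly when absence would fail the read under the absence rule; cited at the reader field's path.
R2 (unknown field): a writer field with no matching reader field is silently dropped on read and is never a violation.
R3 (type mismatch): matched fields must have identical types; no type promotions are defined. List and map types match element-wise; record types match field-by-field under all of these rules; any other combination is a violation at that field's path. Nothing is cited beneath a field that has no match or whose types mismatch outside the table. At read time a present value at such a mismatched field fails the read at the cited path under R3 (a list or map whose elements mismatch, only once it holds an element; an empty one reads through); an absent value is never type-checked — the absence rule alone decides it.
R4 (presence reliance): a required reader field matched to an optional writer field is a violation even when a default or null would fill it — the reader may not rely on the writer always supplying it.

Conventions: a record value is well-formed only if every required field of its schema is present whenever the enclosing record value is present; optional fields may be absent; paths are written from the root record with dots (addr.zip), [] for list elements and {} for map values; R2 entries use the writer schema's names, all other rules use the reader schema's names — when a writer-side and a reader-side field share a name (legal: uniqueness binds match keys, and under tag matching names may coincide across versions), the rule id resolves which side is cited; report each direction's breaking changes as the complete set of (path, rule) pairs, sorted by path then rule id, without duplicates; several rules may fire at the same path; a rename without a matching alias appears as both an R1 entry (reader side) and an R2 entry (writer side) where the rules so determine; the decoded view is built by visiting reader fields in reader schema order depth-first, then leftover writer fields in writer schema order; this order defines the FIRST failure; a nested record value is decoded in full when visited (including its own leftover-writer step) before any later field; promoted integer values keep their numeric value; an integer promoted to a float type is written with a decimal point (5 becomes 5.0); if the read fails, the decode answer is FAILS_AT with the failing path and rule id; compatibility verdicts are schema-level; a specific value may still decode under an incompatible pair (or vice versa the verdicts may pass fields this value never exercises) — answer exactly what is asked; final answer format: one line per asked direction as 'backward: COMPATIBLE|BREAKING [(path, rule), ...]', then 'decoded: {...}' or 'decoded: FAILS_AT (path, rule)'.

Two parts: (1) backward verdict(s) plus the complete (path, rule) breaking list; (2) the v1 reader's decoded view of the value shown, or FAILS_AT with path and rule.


backward: COMPATIBLE []; decoded: {"codes": {"alt": 0.25}, "audit": {"phone": "gamma", "duration": 40, "quantity": 5}, "latitude": null, "height": -2.5, "weight": null, "rating": 10.0}

in Invoice below, arrows point writer -> reader
backward for Invoice (reader v2, writer v1):
  map<string, float32> -> map<string, float32>, writer optional: codes aligns to codes
  Money -> Money, writer required: audit aligns to audit
  float32 -> float32, writer required: height aligns to height
  float64 -> float64, writer required: rating aligns to rating
  version: no writer-side match
  latitude (writer side), unknown to reader
  weight (writer side), unknown to reader
  string -> string, writer required: audit.phone aligns to audit.phone
  int32 -> int32, writer required: audit.duration aligns to audit.duration
  int64 -> int64, writer required: audit.quantity aligns to audit.quantity
  nothing fires on Invoice: backward is COMPATIBLE
decode walk for Invoice under reader schema v1:
  codes := {"alt": 0.25}
  audit.phone := "gamma"
  audit.duration := 40
  audit.quantity := 5
  latitude := null (missing; optional => null)
  height := -2.5
  weight := null (missing; optional => null)
  rating := 10.0
  => decoded: {"codes": {"alt": 0.25}, "audit": {"phone": "gamma", "duration": 40, "quantity": 5}, "latitude": null, "height": -2.5, "weight": null, "rating": 10.0}
the rest of the Invoice diff is inert for this question:
  removed field weight from record Invoice -> inert for the asked Invoice verdict: nothing fires
  field duration in record Money: tag 7 changed to 31 -> inert for the asked Invoice verdict: nothing fires
  added field version to record Invoice: optional int64, tag 12 (in v2 it sits last) -> inert for the asked Invoice verdict: nothing fires
  removed field latitude from record Invoice -> inert for the asked Invoice verdict: nothing fires


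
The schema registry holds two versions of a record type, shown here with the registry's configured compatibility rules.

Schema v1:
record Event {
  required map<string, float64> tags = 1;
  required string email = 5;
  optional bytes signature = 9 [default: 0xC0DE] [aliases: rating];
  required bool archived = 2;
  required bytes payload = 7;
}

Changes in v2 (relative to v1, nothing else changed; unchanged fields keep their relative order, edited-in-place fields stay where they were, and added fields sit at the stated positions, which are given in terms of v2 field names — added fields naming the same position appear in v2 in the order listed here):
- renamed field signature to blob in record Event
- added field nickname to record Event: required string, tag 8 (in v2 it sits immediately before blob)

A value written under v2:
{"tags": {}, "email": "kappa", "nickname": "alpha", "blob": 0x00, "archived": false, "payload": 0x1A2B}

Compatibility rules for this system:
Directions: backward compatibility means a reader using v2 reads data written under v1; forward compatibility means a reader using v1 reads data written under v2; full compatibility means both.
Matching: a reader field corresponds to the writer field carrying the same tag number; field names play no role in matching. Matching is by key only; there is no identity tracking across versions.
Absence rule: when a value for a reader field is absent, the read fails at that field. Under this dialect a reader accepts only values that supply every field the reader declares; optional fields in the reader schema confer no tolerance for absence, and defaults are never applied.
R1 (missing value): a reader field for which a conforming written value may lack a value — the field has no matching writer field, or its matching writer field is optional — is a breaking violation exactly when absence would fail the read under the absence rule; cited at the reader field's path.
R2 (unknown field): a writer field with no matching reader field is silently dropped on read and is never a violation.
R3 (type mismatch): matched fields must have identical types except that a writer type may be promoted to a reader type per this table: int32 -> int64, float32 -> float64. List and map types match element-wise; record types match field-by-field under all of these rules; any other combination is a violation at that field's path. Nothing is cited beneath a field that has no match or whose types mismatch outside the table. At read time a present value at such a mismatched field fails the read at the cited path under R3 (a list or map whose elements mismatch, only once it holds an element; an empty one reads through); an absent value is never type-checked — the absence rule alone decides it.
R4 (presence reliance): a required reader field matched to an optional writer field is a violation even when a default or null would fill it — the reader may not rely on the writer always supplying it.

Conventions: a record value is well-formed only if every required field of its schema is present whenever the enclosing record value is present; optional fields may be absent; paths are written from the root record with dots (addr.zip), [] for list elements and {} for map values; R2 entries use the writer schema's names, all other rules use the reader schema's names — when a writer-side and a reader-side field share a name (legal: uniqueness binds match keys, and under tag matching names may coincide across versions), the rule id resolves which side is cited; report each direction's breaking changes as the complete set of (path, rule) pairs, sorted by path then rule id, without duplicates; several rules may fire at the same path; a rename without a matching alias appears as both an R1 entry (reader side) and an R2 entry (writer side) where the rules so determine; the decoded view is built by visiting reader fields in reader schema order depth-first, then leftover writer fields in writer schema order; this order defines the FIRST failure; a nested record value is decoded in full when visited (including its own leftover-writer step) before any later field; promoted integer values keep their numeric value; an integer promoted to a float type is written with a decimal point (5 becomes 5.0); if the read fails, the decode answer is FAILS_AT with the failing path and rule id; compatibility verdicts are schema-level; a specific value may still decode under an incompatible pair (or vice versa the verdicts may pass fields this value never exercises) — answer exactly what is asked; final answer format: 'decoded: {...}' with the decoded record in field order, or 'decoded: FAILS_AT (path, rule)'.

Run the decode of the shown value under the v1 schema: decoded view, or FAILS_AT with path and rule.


decoded: {"tags": {}, "email": "kappa", "signature": 0x00, "archived": false, "payload": 0x1A2B}

in Event below, arrows point writer -> reader
decoding the Event value with the v1 reader:
  tags := {}
  email := "kappa"
  signature := 0x00 (from writer blob)
  archived := false
  payload := 0x1A2B
  writer nickname: unknown -> dropped
  => decoded: {"tags": {}, "email": "kappa", "signature": 0x00, "archived": false, "payload": 0x1A2B}
the other Event changes do not affect what is asked:
  renamed field signature to blob in record Event -> matters for Event compatibility verdicts, not for this value's decode
  added field nickname to record Event: required string, tag 8 (in v2 it sits immediately before blob) -> matters for Event compatibility verdicts, not for this value's decode
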